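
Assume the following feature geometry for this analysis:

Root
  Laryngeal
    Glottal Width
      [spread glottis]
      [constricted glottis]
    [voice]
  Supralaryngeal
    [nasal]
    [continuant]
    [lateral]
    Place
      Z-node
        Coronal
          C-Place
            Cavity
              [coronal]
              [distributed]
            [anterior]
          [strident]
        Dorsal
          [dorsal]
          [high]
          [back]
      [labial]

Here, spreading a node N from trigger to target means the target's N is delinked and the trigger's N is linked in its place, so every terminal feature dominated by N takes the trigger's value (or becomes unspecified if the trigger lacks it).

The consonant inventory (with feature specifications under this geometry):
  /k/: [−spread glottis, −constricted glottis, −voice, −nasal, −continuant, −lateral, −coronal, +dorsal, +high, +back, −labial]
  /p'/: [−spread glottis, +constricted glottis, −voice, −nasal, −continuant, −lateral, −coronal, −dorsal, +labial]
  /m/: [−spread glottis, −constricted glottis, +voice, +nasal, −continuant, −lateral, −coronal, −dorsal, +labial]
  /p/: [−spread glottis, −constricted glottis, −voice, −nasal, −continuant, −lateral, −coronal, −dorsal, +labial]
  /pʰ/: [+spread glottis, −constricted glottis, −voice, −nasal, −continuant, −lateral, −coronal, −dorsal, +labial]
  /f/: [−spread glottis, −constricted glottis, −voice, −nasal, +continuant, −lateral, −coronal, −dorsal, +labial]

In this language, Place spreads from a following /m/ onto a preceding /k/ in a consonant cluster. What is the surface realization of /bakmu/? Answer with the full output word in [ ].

[bapmu]

Terminals under Place in this geometry: [coronal], [distributed], [anterior], [strident], [dorsal], [high], [back], [labial].
The target acquires /m/'s values for everything under Place — [−coronal], [−dorsal], [+labial] — while keeping its own [spread glottis], [constricted glottis], [voice], ….
The resulting bundle matches /p/ in the inventory; substituting it for /k/ gives [bapmu].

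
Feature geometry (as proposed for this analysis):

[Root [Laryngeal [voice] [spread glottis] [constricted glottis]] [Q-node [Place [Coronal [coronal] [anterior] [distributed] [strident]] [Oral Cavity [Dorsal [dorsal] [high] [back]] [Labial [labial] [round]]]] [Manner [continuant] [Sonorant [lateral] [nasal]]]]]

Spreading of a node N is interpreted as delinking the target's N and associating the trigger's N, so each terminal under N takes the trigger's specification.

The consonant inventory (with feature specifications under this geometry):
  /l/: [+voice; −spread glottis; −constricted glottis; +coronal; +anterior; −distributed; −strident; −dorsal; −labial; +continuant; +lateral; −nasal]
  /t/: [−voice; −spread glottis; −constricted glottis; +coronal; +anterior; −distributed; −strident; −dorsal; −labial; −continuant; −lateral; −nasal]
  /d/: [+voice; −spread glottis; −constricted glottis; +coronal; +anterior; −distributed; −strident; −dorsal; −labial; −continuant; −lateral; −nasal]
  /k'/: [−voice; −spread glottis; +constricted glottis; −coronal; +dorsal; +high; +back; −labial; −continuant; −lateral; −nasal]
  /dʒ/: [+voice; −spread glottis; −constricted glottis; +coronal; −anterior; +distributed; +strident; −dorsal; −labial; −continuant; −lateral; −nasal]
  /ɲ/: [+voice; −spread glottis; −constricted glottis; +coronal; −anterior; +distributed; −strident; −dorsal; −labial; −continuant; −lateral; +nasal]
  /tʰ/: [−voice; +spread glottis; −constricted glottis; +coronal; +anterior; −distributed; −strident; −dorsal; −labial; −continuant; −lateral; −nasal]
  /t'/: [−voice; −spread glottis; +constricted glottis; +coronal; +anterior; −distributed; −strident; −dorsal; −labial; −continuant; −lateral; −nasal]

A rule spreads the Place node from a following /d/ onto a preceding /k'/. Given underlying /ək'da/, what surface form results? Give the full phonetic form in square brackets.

[ət'da]

The Place node dominates the terminals [coronal], [anterior], [distributed], [strident], [dorsal], [high], [back], [labial], [round].
After delinking /k'/'s Place and linking /d/'s, the affected terminals become [+coronal], [+anterior], [−distributed], [−strident], [−dorsal], [−labial]; [voice], [spread glottis], [constricted glottis], … (outside Place) are retained from /k'/.
The resulting bundle matches /t'/ in the inventory; substituting it for /k'/ gives [ət'da].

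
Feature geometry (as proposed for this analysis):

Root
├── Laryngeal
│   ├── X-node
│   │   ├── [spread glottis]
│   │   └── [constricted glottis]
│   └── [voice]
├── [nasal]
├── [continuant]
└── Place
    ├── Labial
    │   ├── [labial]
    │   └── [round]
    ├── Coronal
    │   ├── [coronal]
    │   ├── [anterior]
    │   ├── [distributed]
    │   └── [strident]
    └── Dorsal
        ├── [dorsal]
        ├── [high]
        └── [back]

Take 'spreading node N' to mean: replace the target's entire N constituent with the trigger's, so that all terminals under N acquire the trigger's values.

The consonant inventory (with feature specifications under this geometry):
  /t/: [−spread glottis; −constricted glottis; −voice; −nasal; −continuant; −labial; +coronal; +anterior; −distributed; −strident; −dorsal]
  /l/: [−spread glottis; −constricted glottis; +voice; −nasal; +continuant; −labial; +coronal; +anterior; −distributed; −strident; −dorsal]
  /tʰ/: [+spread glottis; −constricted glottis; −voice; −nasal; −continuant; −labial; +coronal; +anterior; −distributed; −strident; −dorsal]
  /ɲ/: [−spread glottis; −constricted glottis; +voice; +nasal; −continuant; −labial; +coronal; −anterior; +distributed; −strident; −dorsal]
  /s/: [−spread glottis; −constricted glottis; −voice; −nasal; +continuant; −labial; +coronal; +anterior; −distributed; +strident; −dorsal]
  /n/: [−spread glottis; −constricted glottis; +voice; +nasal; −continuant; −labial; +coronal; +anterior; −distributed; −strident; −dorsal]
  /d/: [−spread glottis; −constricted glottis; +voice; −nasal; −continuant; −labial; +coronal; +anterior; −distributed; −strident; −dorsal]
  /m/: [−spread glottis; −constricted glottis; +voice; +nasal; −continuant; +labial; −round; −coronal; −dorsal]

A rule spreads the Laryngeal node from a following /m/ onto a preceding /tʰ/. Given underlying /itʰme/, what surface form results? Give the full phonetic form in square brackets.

[idme]

Laryngeal immediately or transitively dominates [spread glottis], [constricted glottis], [voice].
Spreading Laryngeal from /m/ onto /tʰ/ replaces those values with /m/'s: [−spread glottis], [−constricted glottis], [+voice]. Features outside Laryngeal ([nasal], [continuant], [labial], …) stay as in /tʰ/.
Among the inventory, only /d/ has exactly this specification, giving the surface form [idme].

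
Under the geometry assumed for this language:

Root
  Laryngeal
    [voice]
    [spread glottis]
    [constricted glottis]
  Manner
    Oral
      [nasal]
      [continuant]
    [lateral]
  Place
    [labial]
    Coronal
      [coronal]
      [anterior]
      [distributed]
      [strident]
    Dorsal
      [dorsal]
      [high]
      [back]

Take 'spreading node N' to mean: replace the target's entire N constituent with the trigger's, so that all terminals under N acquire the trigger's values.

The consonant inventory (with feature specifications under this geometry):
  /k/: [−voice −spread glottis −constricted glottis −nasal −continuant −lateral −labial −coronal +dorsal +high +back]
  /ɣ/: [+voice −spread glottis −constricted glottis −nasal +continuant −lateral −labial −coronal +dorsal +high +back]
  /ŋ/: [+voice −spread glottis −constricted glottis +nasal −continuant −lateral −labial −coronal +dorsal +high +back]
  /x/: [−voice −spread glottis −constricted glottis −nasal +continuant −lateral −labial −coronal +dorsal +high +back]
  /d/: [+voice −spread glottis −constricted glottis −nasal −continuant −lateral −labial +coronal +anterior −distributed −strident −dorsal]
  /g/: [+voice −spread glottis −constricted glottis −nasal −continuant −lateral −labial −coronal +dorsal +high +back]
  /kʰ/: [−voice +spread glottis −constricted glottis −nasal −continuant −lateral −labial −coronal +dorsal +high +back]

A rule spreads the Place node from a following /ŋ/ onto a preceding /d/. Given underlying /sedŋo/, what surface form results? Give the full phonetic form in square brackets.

[segŋo]

The Place node dominates the terminals [labial], [coronal], [anterior], [distributed], [strident], [dorsal], [high], [back].
Spreading Place from /ŋ/ onto /d/ replaces those values with /ŋ/'s: [−labial], [−coronal], [+dorsal], [+high], [+back]. Features outside Place ([voice], [spread glottis], [constricted glottis], …) stay as in /d/.
Among the inventory, only /g/ has exactly this specification, giving the surface form [segŋo].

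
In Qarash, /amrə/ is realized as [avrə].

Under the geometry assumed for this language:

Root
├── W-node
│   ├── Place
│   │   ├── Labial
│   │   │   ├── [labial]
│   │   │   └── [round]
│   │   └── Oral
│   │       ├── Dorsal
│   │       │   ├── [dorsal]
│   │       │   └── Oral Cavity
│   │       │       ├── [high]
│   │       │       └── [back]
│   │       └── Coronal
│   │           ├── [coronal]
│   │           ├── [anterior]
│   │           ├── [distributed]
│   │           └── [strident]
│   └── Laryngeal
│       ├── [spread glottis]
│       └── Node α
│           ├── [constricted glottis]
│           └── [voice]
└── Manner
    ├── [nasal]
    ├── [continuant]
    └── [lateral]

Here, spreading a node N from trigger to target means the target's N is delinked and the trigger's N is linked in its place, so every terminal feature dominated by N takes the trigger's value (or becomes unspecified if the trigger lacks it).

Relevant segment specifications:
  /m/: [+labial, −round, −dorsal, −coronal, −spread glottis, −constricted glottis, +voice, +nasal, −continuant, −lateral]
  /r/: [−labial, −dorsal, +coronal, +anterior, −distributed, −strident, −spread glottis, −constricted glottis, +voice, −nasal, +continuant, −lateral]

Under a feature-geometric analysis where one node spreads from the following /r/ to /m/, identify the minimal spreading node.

Manner

Feature comparison: [nasal], [continuant] differ between /m/ and [v]; the remaining terminals match.
Tracing each changed feature up the tree, the paths first meet at Manner; any lower node misses at least one of them.
If Manner spreads, every terminal under it takes /r/'s value, producing [v] as observed.
Had Root spread, [labial], [coronal] would have taken /r/'s values; they stay as in /m/, confirming the spreading constituent is exactly Manner.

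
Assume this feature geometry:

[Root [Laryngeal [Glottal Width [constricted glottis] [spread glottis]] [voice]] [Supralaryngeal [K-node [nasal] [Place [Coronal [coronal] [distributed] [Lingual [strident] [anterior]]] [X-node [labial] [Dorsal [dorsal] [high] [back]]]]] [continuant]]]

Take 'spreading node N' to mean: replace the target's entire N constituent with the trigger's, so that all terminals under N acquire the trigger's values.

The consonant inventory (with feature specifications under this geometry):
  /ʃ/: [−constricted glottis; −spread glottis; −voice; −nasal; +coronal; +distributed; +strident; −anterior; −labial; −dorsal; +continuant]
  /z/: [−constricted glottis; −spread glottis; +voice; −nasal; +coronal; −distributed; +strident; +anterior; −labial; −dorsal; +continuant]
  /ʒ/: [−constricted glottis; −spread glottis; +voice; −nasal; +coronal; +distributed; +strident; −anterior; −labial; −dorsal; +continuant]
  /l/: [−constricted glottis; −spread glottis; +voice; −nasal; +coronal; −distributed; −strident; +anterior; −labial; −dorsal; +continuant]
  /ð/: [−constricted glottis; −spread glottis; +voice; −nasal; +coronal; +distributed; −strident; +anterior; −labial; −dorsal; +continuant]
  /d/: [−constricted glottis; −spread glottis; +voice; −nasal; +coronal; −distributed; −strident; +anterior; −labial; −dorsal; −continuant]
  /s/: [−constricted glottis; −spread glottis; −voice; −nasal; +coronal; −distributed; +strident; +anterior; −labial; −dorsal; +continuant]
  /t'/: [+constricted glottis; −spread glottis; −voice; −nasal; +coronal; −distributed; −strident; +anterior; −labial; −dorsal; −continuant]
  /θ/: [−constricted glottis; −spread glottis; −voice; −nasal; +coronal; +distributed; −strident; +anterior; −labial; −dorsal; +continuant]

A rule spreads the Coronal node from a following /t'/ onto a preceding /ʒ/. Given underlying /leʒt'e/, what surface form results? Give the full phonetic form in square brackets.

[lelt'e]

Coronal immediately or transitively dominates [coronal], [distributed], [strident], [anterior].
Spreading Coronal from /t'/ onto /ʒ/ replaces those values with /t'/'s: [+coronal], [−distributed], [−strident], [+anterior]. Features outside Coronal ([constricted glottis], [spread glottis], [voice], …) stay as in /ʒ/.
Among the inventory, only /l/ has exactly this specification, giving the surface form [lelt'e].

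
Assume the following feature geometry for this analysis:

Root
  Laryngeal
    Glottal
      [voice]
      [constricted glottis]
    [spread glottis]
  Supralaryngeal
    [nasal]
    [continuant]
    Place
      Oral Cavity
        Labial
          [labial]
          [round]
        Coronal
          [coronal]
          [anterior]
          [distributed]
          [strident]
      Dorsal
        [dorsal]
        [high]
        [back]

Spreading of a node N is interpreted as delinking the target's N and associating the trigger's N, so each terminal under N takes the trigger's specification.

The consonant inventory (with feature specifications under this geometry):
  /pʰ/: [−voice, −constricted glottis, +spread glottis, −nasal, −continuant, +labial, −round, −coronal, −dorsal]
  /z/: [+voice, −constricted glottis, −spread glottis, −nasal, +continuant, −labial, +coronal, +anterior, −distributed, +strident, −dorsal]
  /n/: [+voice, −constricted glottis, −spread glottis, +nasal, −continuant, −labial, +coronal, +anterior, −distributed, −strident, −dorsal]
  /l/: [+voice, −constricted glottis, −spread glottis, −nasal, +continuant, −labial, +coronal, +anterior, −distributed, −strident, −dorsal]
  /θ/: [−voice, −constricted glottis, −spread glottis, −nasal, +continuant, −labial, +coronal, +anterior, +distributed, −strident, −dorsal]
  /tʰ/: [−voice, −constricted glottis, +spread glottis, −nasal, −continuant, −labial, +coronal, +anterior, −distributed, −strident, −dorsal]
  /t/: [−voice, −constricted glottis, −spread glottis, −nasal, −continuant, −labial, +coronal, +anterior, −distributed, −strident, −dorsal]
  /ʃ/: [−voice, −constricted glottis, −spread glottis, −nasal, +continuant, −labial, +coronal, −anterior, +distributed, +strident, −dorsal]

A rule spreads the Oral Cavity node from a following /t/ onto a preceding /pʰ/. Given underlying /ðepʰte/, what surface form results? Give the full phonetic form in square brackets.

Oral Cavity immediately or transitively dominates [labial], [round], [coronal], [anterior], [distributed], [strident].
The target acquires /t/'s values for everything under Oral Cavity — [−labial], [+coronal], [+anterior], [−distributed], [−strident] — while keeping its own [voice], [constricted glottis], [spread glottis], ….
Among the inventory, only /tʰ/ has exactly this specification, giving the surface form [ðetʰte].

[ðetʰte]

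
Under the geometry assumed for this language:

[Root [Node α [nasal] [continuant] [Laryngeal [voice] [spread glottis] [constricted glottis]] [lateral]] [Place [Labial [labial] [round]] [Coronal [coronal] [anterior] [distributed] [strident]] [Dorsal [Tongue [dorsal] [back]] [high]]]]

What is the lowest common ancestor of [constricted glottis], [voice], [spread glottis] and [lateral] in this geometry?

Node α

[constricted glottis] is immediately dominated by Laryngeal.
[voice] is immediately dominated by Laryngeal.
[spread glottis] is immediately dominated by Laryngeal.
[lateral] is immediately dominated by Node α.
The lowest node appearing on every path is Node α; each proper daughter of Node α fails to dominate at least one of the listed features.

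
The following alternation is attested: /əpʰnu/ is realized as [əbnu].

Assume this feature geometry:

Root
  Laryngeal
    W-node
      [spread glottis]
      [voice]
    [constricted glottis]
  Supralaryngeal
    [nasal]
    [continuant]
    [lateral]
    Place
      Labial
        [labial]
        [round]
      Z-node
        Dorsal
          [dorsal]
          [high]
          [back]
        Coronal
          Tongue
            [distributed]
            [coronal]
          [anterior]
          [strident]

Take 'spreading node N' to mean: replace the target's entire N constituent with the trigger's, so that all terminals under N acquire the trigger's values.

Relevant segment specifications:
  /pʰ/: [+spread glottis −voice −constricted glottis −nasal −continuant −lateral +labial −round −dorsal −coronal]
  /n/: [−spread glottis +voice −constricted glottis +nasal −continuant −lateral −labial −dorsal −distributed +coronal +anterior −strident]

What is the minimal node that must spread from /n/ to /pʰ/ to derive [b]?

W-node

Comparing /pʰ/ with its surface form [b], the features that change are [voice], [spread glottis].
The smallest constituent containing every changed terminal is W-node — each of its daughters lacks at least one of the affected features.
Delinking /pʰ/'s W-node and associating /n/'s W-node gives precisely the feature bundle of [b].
Features on which the two segments disagree outside W-node, such as [coronal], [labial], are unchanged — nothing dominating them spread, and W-node is the minimal sufficient constituent.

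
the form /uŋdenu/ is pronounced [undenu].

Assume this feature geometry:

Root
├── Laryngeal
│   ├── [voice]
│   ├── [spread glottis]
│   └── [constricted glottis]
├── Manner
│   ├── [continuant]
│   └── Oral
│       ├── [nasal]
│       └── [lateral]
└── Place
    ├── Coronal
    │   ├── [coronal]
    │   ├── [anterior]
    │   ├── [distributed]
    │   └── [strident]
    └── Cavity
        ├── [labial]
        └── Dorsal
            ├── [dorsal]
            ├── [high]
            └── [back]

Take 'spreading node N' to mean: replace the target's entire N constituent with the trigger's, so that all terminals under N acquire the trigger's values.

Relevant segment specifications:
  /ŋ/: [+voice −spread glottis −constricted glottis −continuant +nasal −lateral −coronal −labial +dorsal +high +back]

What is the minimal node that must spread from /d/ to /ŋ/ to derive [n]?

Feature comparison: [coronal], [anterior], [distributed], [strident], [dorsal], [high], [back] differ between /ŋ/ and [n]; the remaining terminals match.
In this geometry the lowest node dominating all of them is Place: every daughter of Place dominates only a proper subset, so no lower node suffices.
If Place spreads, every terminal under it takes /d/'s value, producing [n] as observed.
Had Root spread, [nasal] would have taken /d/'s value; it stays as in /ŋ/, confirming the spreading constituent is exactly Place.

Place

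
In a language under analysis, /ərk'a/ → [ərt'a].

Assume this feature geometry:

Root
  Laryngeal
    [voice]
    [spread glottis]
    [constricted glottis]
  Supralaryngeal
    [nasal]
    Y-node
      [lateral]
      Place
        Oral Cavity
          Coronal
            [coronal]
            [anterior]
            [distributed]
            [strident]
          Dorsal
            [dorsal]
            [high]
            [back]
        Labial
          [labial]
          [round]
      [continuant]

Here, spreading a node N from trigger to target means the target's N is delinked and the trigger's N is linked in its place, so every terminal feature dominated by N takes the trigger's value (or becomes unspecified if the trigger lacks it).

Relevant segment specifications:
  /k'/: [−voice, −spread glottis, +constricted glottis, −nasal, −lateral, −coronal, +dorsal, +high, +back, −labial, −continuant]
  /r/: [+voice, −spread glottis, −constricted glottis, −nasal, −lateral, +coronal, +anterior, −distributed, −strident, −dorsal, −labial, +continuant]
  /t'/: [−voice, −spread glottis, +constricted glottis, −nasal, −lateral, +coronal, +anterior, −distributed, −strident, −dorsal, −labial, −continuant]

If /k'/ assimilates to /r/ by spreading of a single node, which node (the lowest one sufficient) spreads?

Feature comparison: [coronal], [anterior], [distributed], [strident], [dorsal], [high], [back] differ between /k'/ and [t']; the remaining terminals match.
The smallest constituent containing every changed terminal is Oral Cavity — each of its daughters lacks at least one of the affected features.
Delinking /k'/'s Oral Cavity and associating /r/'s Oral Cavity gives precisely the feature bundle of [t'].
[voice], [continuant] stay as in /k'/ although /r/ differs there, so no node dominating them spread; among the remaining candidates Oral Cavity is the lowest that derives the output.

Oral Cavity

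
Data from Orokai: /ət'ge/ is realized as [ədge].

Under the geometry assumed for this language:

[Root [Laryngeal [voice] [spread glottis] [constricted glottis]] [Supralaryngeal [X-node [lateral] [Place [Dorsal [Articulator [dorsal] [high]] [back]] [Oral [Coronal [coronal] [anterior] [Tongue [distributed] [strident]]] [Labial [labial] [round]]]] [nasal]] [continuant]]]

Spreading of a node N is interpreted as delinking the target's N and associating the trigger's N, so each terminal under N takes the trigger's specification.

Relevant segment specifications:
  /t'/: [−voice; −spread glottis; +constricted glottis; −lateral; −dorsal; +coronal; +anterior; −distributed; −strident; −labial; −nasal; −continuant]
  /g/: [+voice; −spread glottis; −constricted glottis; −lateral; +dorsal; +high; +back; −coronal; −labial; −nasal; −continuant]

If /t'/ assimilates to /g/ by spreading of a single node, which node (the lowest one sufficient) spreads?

Feature comparison: [voice], [constricted glottis] differ between /t'/ and [d]; the remaining terminals match.
These terminals are all dominated by Laryngeal, and no proper subconstituent of Laryngeal covers them all; Laryngeal is their lowest common ancestor.
If Laryngeal spreads, every terminal under it takes /g/'s value, producing [d] as observed.
[dorsal], [coronal] — on which /g/ differs from /t'/ — are unchanged, so Root cannot have spread; the constituent is no larger than Laryngeal.

Laryngeal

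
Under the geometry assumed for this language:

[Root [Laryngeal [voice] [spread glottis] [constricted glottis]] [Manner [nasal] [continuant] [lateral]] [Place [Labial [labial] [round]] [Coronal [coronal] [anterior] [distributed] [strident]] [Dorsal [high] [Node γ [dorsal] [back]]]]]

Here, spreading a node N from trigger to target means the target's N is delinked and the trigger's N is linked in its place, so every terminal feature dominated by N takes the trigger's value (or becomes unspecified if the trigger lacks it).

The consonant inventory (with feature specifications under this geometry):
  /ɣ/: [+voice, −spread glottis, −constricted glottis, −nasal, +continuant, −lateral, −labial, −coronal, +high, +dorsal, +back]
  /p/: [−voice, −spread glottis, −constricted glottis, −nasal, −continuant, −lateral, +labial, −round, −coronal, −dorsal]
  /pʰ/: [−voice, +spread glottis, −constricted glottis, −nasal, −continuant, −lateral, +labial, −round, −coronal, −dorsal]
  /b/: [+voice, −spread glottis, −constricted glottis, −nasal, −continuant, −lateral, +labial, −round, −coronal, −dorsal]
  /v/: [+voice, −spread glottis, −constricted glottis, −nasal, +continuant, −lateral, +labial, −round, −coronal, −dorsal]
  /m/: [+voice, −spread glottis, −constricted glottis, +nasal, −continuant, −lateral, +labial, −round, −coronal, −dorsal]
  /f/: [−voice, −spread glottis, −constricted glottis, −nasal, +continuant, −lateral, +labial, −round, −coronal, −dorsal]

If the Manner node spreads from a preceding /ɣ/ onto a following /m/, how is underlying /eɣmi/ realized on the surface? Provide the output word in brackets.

[eɣvi]

Terminals under Manner in this geometry: [nasal], [continuant], [lateral].
Spreading Manner from /ɣ/ onto /m/ replaces those values with /ɣ/'s: [−nasal], [+continuant], [−lateral]. Features outside Manner ([voice], [spread glottis], [constricted glottis], …) stay as in /m/.
The resulting bundle matches /v/ in the inventory; substituting it for /m/ gives [eɣvi].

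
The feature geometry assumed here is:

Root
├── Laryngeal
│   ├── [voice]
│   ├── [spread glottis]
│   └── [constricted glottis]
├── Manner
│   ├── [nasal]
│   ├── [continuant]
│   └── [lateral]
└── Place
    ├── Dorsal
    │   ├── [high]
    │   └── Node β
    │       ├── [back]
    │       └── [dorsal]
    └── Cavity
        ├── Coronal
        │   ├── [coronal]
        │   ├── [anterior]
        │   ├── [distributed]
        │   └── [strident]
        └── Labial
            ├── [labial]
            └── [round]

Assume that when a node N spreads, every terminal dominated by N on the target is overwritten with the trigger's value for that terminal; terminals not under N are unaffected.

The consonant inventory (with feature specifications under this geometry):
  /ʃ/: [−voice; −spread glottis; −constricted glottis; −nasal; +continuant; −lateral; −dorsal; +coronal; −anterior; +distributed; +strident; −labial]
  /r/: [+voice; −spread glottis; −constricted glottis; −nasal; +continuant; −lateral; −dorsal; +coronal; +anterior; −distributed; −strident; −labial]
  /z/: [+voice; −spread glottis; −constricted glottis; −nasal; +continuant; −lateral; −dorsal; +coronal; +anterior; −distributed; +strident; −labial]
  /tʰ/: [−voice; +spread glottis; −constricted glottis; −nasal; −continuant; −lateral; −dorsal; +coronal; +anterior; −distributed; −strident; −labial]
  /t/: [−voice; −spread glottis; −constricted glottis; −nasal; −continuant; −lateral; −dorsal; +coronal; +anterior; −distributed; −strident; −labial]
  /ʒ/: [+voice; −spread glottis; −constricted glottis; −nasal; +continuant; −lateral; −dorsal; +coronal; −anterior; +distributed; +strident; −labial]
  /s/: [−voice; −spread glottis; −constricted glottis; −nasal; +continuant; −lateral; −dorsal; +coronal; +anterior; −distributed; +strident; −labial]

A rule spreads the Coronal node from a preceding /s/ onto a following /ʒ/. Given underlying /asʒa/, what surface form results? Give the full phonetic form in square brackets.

Coronal immediately or transitively dominates [coronal], [anterior], [distributed], [strident].
Spreading Coronal from /s/ onto /ʒ/ replaces those values with /s/'s: [+coronal], [+anterior], [−distributed], [+strident]. Features outside Coronal ([voice], [spread glottis], [constricted glottis], …) stay as in /ʒ/.
Among the inventory, only /z/ has exactly this specification, giving the surface form [asza].

[asza]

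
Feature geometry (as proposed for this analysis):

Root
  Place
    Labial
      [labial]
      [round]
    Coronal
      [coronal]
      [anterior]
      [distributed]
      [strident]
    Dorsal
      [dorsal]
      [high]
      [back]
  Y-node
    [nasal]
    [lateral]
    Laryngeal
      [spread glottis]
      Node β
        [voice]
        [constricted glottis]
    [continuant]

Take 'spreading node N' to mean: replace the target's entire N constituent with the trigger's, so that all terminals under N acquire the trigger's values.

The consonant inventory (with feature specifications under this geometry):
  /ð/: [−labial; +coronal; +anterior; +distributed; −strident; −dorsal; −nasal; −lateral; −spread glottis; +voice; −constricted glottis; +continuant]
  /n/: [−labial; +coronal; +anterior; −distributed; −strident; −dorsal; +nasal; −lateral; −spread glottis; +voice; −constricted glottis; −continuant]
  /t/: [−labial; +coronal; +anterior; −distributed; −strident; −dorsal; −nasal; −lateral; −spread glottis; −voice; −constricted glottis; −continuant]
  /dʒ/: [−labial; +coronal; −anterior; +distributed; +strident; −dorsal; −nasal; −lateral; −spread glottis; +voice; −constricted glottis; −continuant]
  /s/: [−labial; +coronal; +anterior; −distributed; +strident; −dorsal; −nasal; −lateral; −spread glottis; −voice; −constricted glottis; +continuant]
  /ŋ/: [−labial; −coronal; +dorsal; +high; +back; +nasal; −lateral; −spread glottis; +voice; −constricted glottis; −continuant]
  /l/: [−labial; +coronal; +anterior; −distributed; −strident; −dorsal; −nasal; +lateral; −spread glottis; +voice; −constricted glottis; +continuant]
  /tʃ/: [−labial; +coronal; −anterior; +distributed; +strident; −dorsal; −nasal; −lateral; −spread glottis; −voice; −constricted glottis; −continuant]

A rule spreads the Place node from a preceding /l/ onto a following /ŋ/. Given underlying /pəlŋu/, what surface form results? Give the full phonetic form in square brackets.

Terminals under Place in this geometry: [labial], [round], [coronal], [anterior], [distributed], [strident], [dorsal], [high], [back].
The target acquires /l/'s values for everything under Place — [−labial], [+coronal], [+anterior], [−distributed], [−strident], [−dorsal] — while keeping its own [nasal], [lateral], [spread glottis], ….
Among the inventory, only /n/ has exactly this specification, giving the surface form [pəlnu].

[pəlnu]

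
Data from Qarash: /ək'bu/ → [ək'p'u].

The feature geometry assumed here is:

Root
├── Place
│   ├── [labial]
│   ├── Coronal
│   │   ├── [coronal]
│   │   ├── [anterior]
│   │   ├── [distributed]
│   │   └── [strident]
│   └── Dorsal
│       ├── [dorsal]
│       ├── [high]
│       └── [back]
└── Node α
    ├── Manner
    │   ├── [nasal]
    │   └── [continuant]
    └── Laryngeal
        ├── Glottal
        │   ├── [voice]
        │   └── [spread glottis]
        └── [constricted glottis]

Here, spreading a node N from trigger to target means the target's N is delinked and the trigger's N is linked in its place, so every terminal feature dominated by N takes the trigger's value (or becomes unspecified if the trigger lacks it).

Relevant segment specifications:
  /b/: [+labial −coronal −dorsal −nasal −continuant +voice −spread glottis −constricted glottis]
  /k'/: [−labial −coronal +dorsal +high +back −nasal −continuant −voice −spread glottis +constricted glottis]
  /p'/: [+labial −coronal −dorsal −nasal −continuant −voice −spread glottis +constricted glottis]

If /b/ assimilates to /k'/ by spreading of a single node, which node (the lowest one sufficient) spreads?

Feature comparison: [voice], [constricted glottis] differ between /b/ and [p']; the remaining terminals match.
Tracing each changed feature up the tree, the paths first meet at Laryngeal; any lower node misses at least one of them.
Delinking /b/'s Laryngeal and associating /k'/'s Laryngeal gives precisely the feature bundle of [p'].
[labial], [dorsal] stay as in /b/ although /k'/ differs there, so no node dominating them spread; among the remaining candidates Laryngeal is the lowest that derives the output.

Laryngeal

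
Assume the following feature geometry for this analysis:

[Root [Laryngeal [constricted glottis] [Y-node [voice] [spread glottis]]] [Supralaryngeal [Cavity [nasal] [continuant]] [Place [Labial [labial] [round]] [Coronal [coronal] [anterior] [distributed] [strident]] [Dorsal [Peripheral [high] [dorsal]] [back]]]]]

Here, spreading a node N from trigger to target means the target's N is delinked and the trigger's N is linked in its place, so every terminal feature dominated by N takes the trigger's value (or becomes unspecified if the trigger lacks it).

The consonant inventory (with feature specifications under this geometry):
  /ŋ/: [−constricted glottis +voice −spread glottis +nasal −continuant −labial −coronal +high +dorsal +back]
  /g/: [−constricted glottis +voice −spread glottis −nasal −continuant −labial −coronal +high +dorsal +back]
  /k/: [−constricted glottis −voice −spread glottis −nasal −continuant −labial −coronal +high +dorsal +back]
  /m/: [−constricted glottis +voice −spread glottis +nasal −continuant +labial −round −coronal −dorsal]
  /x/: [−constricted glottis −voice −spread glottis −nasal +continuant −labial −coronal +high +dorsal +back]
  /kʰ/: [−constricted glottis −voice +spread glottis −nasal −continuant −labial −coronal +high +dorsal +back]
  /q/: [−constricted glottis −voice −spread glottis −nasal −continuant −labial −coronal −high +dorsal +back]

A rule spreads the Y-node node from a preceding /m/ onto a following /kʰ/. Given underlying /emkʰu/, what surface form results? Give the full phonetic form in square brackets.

[emgu]

Terminals under Y-node in this geometry: [voice], [spread glottis].
After delinking /kʰ/'s Y-node and linking /m/'s, the affected terminals become [+voice], [−spread glottis]; [constricted glottis], [nasal], [continuant], … (outside Y-node) are retained from /kʰ/.
This feature bundle is that of [g], so /emkʰu/ surfaces as [emgu].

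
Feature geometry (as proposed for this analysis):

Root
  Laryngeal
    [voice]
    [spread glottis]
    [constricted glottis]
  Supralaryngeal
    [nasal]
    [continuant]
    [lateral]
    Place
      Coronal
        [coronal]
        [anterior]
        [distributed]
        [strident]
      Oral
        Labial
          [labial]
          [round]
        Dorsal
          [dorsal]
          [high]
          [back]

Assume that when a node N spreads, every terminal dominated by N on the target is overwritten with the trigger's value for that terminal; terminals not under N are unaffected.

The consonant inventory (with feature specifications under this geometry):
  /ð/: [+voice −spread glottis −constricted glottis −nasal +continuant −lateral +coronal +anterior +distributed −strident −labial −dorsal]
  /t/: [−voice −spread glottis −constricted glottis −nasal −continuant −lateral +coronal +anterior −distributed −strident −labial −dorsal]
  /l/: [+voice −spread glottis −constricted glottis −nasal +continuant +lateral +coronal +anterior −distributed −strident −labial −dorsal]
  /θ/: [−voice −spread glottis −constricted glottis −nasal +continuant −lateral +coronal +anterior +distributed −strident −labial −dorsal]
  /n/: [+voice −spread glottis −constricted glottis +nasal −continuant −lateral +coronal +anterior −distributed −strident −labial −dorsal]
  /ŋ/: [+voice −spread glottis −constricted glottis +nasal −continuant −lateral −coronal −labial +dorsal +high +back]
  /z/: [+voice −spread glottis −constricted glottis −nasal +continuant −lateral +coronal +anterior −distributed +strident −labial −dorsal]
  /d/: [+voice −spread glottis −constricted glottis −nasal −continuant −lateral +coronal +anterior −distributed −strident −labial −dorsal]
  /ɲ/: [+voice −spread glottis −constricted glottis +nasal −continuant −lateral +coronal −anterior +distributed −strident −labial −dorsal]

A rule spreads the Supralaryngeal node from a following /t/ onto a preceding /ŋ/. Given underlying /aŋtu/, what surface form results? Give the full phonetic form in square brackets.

The Supralaryngeal node dominates the terminals [nasal], [continuant], [lateral], [coronal], [anterior], [distributed], [strident], [labial], [round], [dorsal], [high], [back].
Spreading Supralaryngeal from /t/ onto /ŋ/ replaces those values with /t/'s: [−nasal], [−continuant], [−lateral], [+coronal], [+anterior], [−distributed], [−strident], [−labial], [−dorsal]. Features outside Supralaryngeal ([voice], [spread glottis], [constricted glottis]) stay as in /ŋ/.
This feature bundle is that of [d], so /aŋtu/ surfaces as [adtu].

[adtu]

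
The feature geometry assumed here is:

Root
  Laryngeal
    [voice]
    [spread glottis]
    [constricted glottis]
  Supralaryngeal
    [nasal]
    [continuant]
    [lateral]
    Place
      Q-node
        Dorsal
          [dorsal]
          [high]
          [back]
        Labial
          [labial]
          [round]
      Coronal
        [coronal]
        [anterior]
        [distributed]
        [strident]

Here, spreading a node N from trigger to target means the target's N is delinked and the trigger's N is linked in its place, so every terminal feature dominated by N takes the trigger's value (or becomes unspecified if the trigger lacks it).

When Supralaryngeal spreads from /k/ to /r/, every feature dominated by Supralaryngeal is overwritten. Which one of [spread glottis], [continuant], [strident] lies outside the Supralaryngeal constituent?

[spread glottis]

The terminals dominated by Supralaryngeal are [nasal], [continuant], [lateral], [dorsal], [high], [back], [labial], [round], [coronal], [anterior], [distributed], [strident].
Of the listed options, [continuant], [strident] are among these and would be overwritten by spreading Supralaryngeal.
But [spread glottis] is a dependent of Laryngeal, outside Supralaryngeal; it is therefore untouched by the spreading.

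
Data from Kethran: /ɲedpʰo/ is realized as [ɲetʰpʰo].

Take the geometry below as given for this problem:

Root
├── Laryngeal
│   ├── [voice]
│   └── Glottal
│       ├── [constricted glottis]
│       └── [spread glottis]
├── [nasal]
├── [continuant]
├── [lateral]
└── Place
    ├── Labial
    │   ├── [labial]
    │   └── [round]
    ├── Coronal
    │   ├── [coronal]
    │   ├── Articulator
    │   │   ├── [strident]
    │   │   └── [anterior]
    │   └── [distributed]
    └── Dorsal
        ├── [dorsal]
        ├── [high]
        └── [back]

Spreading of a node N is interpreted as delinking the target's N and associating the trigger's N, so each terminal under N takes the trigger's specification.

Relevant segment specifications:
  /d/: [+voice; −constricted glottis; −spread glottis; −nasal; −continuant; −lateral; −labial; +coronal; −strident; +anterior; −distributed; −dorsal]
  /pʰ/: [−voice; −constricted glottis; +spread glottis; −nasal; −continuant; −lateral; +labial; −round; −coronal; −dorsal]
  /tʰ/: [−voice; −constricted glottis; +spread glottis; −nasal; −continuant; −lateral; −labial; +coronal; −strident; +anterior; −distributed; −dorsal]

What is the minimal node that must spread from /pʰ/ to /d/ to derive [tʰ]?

Comparing /d/ with its surface form [tʰ], the features that change are [voice], [spread glottis].
In this geometry the lowest node dominating all of them is Laryngeal: every daughter of Laryngeal dominates only a proper subset, so no lower node suffices.
If Laryngeal spreads, every terminal under it takes /pʰ/'s value, producing [tʰ] as observed.
Since [coronal], [labial] are preserved even though /pʰ/ disagrees there, no node above Laryngeal spread.

Laryngeal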